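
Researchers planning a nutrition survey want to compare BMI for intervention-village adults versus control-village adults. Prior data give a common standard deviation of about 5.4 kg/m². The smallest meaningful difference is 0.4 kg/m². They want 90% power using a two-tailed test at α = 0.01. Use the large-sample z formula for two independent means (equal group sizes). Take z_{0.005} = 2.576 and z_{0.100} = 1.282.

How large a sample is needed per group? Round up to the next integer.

n = (z_{α/2} + z_β)² · (σ₁² + σ₂²) / δ²
  = (2.576 + 1.282)² · (2·5.4² = 58.32) / 0.4²
  = 14.8842 · 58.32 / 0.16
  = 5425.28
Round up → n = 5426 per group.

n = 5426 per group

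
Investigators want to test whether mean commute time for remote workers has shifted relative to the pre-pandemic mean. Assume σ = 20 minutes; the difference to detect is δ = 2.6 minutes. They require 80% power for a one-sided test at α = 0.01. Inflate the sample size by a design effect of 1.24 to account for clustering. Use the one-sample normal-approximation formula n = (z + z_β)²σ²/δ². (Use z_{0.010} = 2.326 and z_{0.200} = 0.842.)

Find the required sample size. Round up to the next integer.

n = 737

n = (z_α + z_β)² · σ² / δ²
  = (2.326 + 0.842)² · 20² / 2.6²
  = 10.0362 · 400 / 6.76
  = 593.86
Design effect: 1.24 × 593.86 = 736.39.
Round up → n = 737.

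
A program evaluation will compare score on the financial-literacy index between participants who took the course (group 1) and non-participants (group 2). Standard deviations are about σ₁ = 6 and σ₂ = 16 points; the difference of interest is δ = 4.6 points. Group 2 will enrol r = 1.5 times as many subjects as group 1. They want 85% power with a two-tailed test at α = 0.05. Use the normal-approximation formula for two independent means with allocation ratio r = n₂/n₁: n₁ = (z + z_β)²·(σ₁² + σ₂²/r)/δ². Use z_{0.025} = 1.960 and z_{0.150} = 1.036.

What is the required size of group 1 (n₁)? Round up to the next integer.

n₁ = 88

n₁ = (z_{α/2} + z_β)² · (σ₁² + σ₂²/r) / δ²
   = (1.960 + 1.036)² · (6² + 16²/1.5) / 4.6²
   = 8.9760 · (36 + 170.6667) / 21.16
   = 8.9760 · 206.6667 / 21.16
   = 87.67
Round up → n₁ = 88; n₂ = r·n₁ = 1.5 × 88 = 132.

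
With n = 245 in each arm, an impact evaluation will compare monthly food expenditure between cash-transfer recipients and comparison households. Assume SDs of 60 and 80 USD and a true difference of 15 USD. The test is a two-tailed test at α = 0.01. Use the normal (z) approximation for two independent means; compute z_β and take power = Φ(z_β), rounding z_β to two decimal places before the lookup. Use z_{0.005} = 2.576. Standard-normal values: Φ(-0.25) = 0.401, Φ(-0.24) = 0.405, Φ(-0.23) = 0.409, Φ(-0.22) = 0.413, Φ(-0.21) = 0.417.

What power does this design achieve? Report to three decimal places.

Power ≈ 0.409

z_β = δ·√(n/(σ₁²+σ₂²)) − z_{α/2}
    = 15 · √(245/10000) − 2.576
    = 15 · 0.15652 − 2.576
    = 2.3479 − 2.576 = -0.2281 → -0.23
Power = Φ(-0.23) = 0.409.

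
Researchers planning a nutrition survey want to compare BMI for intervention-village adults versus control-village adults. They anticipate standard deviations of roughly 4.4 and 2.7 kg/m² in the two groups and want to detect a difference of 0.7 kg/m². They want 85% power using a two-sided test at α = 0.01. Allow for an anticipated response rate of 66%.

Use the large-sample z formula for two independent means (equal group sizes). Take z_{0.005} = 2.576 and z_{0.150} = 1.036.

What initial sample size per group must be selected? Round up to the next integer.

n = (z_{α/2} + z_β)² · (σ₁² + σ₂²) / δ²
  = (2.576 + 1.036)² · (4.4² + 2.7² = 26.65) / 0.7²
  = 13.0465 · 26.65 / 0.49
  = 709.57
Adjust for 66% response: 709.57 / 0.66 = 1075.11.
Round up → n = 1076 per group.

n = 1076 per group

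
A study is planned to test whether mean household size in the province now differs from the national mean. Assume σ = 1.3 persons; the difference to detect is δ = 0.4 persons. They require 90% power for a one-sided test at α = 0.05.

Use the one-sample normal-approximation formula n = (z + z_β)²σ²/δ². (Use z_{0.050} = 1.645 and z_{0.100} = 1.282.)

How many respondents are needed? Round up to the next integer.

n = 91

n = (z_α + z_β)² · σ² / δ²
  = (1.645 + 1.282)² · 1.3² / 0.4²
  = 8.5673 · 1.69 / 0.16
  = 90.49
Round up → n = 91.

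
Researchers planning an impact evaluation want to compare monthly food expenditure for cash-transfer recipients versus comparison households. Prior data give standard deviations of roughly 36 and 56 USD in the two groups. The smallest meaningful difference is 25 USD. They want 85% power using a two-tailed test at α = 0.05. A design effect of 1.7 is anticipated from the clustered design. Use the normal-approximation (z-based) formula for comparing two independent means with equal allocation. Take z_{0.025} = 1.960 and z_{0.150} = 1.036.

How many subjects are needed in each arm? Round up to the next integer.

n = (z_{α/2} + z_β)² · (σ₁² + σ₂²) / δ²
  = (1.960 + 1.036)² · (36² + 56² = 4432) / 25²
  = 8.9760 · 4432 / 625
  = 63.65
Design effect: 1.7 × 63.65 = 108.21.
Round up → n = 109 per group.

n = 109 per group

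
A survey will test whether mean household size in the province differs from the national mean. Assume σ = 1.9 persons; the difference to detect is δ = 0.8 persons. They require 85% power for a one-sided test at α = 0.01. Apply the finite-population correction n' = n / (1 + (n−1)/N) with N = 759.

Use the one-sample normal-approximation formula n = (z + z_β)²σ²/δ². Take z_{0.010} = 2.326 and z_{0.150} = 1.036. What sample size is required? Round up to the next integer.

n = (z_α + z_β)² · σ² / δ²
  = (2.326 + 1.036)² · 1.9² / 0.8²
  = 11.3030 · 3.61 / 0.64
  = 63.76
Finite-population correction (N = 759): 63.76 / (1 + (63.76 − 1)/759) = 58.89.
Round up → n = 59.

n = 59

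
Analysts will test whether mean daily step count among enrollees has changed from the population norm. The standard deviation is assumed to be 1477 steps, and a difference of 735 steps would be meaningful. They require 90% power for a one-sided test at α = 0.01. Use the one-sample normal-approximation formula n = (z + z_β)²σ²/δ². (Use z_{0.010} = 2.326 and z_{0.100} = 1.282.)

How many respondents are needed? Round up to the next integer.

n = (z_α + z_β)² · σ² / δ²
  = (2.326 + 1.282)² · 1477² / 735²
  = 13.0177 · 2181529 / 540225
  = 52.57
Round up → n = 53.

n = 53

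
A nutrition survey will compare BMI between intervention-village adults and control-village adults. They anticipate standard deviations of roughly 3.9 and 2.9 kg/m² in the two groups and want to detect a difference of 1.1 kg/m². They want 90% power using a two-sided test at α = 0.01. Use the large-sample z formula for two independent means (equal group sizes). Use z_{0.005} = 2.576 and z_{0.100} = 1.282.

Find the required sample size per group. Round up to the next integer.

n = (z_{α/2} + z_β)² · (σ₁² + σ₂²) / δ²
  = (2.576 + 1.282)² · (3.9² + 2.9² = 23.62) / 1.1²
  = 14.8842 · 23.62 / 1.21
  = 290.55
Round up → n = 291 per group.

n = 291 per group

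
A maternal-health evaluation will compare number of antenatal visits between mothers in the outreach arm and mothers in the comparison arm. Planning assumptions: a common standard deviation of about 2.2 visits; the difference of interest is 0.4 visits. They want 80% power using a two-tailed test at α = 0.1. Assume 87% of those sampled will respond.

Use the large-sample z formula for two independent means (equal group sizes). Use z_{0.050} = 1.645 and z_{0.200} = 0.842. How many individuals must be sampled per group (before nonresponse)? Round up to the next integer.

n = 431 per group

n = (z_{α/2} + z_β)² · (σ₁² + σ₂²) / δ²
  = (1.645 + 0.842)² · (2·2.2² = 9.68) / 0.4²
  = 6.1852 · 9.68 / 0.16
  = 374.20
Adjust for 87% response: 374.20 / 0.87 = 430.12.
Round up → n = 431 per group.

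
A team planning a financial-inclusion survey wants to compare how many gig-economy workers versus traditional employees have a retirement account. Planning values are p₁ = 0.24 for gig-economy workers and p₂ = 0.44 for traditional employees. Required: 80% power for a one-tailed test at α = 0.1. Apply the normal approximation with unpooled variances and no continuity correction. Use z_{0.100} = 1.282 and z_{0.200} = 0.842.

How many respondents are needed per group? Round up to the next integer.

n = 49 per group

n = (z_α + z_β)² · [p₁(1−p₁) + p₂(1−p₂)] / (p₁ − p₂)²
  = (1.282 + 0.842)² · (0.24·0.76 + 0.44·0.56) / (-0.20)²
  = (2.124)² · (0.1824 + 0.2464) / 0.0400
  = 4.5114 · 0.4288 / 0.0400
  = 48.36
Round up → n = 49 per group.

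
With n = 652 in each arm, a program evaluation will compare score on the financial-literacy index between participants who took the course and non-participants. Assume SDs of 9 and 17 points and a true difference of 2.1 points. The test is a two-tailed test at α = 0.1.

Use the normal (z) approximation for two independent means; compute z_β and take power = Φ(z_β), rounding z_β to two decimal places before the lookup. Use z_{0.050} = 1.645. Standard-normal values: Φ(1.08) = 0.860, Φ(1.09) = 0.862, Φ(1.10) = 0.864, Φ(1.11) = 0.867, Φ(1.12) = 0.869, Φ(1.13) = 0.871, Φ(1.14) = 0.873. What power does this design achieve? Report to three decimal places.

Power ≈ 0.873

z_β = δ·√(n/(σ₁²+σ₂²)) − z_{α/2}
    = 2.1 · √(652/370) − 1.645
    = 2.1 · 1.32746 − 1.645
    = 2.7877 − 1.645 = 1.1427 → 1.14
Power = Φ(1.14) = 0.873.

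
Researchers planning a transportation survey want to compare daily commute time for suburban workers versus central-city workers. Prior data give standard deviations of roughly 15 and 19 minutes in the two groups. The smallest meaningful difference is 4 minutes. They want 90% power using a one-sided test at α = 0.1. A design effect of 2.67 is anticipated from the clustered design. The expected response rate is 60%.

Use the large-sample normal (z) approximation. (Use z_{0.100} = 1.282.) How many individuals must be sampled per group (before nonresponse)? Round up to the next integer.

n = (z_α + z_β)² · (σ₁² + σ₂²) / δ²
  = (1.282 + 1.282)² · (15² + 19² = 586) / 4²
  = 6.5741 · 586 / 16
  = 240.78
Design effect: 2.67 × 240.78 = 642.87.
Adjust for 60% response: 642.87 / 0.60 = 1071.45.
Round up → n = 1072 per group.

n = 1072 per group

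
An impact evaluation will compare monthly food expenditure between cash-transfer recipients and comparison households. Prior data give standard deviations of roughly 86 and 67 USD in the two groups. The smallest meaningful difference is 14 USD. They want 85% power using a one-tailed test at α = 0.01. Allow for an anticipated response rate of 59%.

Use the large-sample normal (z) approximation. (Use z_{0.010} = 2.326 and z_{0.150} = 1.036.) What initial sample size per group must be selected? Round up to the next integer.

n = 1162 per group

n = (z_α + z_β)² · (σ₁² + σ₂²) / δ²
  = (2.326 + 1.036)² · (86² + 67² = 11885) / 14²
  = 11.3030 · 11885 / 196
  = 685.39
Adjust for 59% response: 685.39 / 0.59 = 1161.68.
Round up → n = 1162 per group.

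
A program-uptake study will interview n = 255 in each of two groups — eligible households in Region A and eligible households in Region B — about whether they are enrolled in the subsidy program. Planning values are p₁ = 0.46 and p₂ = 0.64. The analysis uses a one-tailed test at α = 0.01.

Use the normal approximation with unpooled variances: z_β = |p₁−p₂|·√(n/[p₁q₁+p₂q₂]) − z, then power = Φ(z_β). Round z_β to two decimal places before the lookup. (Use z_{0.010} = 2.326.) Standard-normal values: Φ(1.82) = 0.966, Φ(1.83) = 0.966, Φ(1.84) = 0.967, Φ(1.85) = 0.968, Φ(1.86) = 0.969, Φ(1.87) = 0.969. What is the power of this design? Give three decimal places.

z_β = |p₁−p₂|·√(n/[p₁q₁+p₂q₂]) − z_α
    = 0.18 · √(255/0.4788) − 2.326
    = 0.18 · 23.0777 − 2.326
    = 4.1540 − 2.326 = 1.8280 → 1.83
Power = Φ(1.83) = 0.966.

Power ≈ 0.966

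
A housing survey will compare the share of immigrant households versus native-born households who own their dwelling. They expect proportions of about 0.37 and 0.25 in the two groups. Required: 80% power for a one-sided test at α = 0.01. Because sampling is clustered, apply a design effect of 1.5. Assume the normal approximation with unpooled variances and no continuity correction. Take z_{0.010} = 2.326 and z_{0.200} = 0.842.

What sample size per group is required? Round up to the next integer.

n = (z_α + z_β)² · [p₁(1−p₁) + p₂(1−p₂)] / (p₁ − p₂)²
  = (2.326 + 0.842)² · (0.37·0.63 + 0.25·0.75) / (0.12)²
  = (3.168)² · (0.2331 + 0.1875) / 0.0144
  = 10.0362 · 0.4206 / 0.0144
  = 293.14
Design effect: 1.5 × 293.14 = 439.71.
Round up → n = 440 per group.

n = 440 per group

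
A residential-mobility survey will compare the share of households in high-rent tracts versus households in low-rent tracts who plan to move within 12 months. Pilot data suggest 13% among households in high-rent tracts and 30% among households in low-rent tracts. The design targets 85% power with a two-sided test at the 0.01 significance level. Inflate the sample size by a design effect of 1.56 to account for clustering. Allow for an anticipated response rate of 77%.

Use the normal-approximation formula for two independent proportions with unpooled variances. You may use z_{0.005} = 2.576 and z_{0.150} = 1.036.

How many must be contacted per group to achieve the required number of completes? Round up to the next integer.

n = 296 per group

n = (z_{α/2} + z_β)² · [p₁(1−p₁) + p₂(1−p₂)] / (p₁ − p₂)²
  = (2.576 + 1.036)² · (0.13·0.87 + 0.30·0.70) / (-0.17)²
  = (3.612)² · (0.1131 + 0.2100) / 0.0289
  = 13.0465 · 0.3231 / 0.0289
  = 145.86
Design effect: 1.56 × 145.86 = 227.54.
Adjust for 77% response: 227.54 / 0.77 = 295.51.
Round up → n = 296 per group.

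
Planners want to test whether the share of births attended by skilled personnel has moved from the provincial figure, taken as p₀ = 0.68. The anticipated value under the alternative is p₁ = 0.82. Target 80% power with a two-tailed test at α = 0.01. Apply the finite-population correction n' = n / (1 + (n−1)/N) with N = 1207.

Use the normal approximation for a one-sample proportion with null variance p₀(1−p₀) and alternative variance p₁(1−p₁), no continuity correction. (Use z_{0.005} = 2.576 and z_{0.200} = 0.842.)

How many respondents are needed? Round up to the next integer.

n = [z_{α/2}·√(p₀q₀) + z_β·√(p₁q₁)]² / (p₁ − p₀)²
  = [2.576·√(0.68·0.32) + 0.842·√(0.82·0.18)]² / (0.14)²
  = [2.576·0.4665 + 0.842·0.3842]² / 0.0196
  = [1.5251]² / 0.0196
  = 118.67
Finite-population correction (N = 1207): 118.67 / (1 + (118.67 − 1)/1207) = 108.13.
Round up → n = 109.

n = 109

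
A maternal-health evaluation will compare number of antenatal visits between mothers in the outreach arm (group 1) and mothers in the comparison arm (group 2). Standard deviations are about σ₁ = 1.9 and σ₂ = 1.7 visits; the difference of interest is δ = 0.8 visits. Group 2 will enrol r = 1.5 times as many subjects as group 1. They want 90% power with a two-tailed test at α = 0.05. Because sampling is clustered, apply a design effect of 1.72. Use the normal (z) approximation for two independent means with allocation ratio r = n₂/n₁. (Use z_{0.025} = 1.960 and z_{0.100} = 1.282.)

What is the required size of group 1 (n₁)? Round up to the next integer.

n₁ = (z_{α/2} + z_β)² · (σ₁² + σ₂²/r) / δ²
   = (1.960 + 1.282)² · (1.9² + 1.7²/1.5) / 0.8²
   = 10.5106 · (3.61 + 1.9267) / 0.64
   = 10.5106 · 5.5367 / 0.64
   = 90.93
Design effect: 1.72 × 90.93 = 156.40.
Round up → n₁ = 157; n₂ = r·n₁ = 1.5 × 157 = 236.

n₁ = 157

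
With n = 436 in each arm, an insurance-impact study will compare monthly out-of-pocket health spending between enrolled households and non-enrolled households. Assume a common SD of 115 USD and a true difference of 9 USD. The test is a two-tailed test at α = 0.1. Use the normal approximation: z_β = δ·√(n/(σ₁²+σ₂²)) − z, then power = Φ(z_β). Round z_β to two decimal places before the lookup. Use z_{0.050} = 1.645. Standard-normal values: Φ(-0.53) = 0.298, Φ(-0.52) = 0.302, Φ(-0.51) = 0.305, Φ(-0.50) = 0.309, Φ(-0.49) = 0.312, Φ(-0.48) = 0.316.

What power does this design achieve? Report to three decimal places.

z_β = δ·√(n/(σ₁²+σ₂²)) − z_{α/2}
    = 9 · √(436/26450) − 1.645
    = 9 · 0.12839 − 1.645
    = 1.1555 − 1.645 = -0.4895 → -0.49
Power = Φ(-0.49) = 0.312.

Power ≈ 0.312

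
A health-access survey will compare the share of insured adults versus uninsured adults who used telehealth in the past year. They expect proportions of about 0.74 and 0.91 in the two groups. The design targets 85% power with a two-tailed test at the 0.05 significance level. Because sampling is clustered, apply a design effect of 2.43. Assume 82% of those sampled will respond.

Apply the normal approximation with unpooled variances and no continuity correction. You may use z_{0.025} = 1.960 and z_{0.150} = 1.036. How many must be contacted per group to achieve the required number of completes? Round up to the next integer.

n = (z_{α/2} + z_β)² · [p₁(1−p₁) + p₂(1−p₂)] / (p₁ − p₂)²
  = (1.960 + 1.036)² · (0.74·0.26 + 0.91·0.09) / (-0.17)²
  = (2.996)² · (0.1924 + 0.0819) / 0.0289
  = 8.9760 · 0.2743 / 0.0289
  = 85.19
Design effect: 2.43 × 85.19 = 207.02.
Adjust for 82% response: 207.02 / 0.82 = 252.47.
Round up → n = 253 per group.

n = 253 per group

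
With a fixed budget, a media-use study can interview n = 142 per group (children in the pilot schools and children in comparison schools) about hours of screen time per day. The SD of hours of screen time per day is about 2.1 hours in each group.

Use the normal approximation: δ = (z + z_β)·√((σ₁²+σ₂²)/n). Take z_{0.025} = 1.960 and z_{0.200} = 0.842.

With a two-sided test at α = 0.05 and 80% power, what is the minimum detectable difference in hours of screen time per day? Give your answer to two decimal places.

δ = (z_{α/2} + z_β) · √((σ₁²+σ₂²)/n)
  = (1.960 + 0.842) · √(8.82/142)
  = 2.802 · √0.06211
  = 2.802 · 0.2492
  = 0.6983

Minimum detectable difference ≈ 0.70 hours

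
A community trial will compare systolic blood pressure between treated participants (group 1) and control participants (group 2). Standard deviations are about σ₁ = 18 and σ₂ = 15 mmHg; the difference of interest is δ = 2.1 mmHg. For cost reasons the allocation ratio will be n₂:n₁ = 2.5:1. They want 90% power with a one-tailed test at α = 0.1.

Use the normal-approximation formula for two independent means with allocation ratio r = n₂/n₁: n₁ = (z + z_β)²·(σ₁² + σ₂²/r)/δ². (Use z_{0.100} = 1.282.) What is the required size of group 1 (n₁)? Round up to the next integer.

n₁ = (z_α + z_β)² · (σ₁² + σ₂²/r) / δ²
   = (1.282 + 1.282)² · (18² + 15²/2.5) / 2.1²
   = 6.5741 · (324 + 90) / 4.41
   = 6.5741 · 414 / 4.41
   = 617.16
Round up → n₁ = 618; n₂ = r·n₁ = 2.5 × 618 = 1545.

n₁ = 618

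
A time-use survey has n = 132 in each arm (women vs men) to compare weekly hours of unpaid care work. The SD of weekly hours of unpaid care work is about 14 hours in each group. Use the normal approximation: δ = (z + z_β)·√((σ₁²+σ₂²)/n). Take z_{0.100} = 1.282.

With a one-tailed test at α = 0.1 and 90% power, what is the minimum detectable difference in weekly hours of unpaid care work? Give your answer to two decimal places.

δ = (z_α + z_β) · √((σ₁²+σ₂²)/n)
  = (1.282 + 1.282) · √(392/132)
  = 2.564 · √2.9697
  = 2.564 · 1.7233
  = 4.4185

Minimum detectable difference ≈ 4.42 hours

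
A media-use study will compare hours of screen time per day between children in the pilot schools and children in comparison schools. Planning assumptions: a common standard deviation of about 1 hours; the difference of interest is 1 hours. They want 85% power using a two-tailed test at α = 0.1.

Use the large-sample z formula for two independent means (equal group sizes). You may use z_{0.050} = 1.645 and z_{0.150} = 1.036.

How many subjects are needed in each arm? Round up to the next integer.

n = 15 per group

n = (z_{α/2} + z_β)² · (σ₁² + σ₂²) / δ²
  = (1.645 + 1.036)² · (2·1² = 2) / 1²
  = 7.1878 · 2 / 1
  = 14.38
Round up → n = 15 per group.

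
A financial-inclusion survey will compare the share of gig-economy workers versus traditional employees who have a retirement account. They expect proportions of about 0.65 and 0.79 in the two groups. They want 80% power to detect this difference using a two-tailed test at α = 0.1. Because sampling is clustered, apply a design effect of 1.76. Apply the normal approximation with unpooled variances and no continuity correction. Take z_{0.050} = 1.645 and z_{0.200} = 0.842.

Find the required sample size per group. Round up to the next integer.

n = 219 per group

n = (z_{α/2} + z_β)² · [p₁(1−p₁) + p₂(1−p₂)] / (p₁ − p₂)²
  = (1.645 + 0.842)² · (0.65·0.35 + 0.79·0.21) / (-0.14)²
  = (2.487)² · (0.2275 + 0.1659) / 0.0196
  = 6.1852 · 0.3934 / 0.0196
  = 124.15
Design effect: 1.76 × 124.15 = 218.50.
Round up → n = 219 per group.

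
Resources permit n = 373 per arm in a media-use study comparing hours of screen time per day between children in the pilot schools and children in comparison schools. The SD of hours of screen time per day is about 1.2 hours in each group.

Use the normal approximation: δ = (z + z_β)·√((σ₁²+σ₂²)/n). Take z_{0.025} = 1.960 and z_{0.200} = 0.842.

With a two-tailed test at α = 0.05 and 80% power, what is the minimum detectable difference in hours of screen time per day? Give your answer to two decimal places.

δ = (z_{α/2} + z_β) · √((σ₁²+σ₂²)/n)
  = (1.960 + 0.842) · √(2.88/373)
  = 2.802 · √0.00772
  = 2.802 · 0.0879
  = 0.2462

Minimum detectable difference ≈ 0.25 hours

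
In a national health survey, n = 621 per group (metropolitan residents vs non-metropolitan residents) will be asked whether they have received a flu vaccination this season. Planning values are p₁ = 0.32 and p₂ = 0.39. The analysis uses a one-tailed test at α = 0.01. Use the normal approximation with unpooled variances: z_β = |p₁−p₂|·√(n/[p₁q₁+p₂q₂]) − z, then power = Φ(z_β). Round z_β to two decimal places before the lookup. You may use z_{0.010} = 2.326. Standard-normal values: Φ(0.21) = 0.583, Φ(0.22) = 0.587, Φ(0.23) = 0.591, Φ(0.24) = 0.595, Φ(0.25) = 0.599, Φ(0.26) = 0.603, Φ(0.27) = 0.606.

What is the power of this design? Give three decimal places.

z_β = |p₁−p₂|·√(n/[p₁q₁+p₂q₂]) − z_α
    = 0.07 · √(621/0.4555) − 2.326
    = 0.07 · 36.9234 − 2.326
    = 2.5846 − 2.326 = 0.2586 → 0.26
Power = Φ(0.26) = 0.603.

Power ≈ 0.603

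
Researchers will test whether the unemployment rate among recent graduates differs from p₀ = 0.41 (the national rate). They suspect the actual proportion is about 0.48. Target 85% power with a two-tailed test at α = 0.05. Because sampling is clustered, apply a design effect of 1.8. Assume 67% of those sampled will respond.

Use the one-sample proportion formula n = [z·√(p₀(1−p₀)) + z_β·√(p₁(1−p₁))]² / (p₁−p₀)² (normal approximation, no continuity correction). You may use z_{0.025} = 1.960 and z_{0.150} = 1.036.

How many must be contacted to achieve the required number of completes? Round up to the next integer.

n = [z_{α/2}·√(p₀q₀) + z_β·√(p₁q₁)]² / (p₁ − p₀)²
  = [1.960·√(0.41·0.59) + 1.036·√(0.48·0.52)]² / (0.07)²
  = [1.960·0.4918 + 1.036·0.4996]² / 0.0049
  = [1.4816]² / 0.0049
  = 447.97
Design effect: 1.8 × 447.97 = 806.35.
Adjust for 67% response: 806.35 / 0.67 = 1203.51.
Round up → n = 1204.

n = 1204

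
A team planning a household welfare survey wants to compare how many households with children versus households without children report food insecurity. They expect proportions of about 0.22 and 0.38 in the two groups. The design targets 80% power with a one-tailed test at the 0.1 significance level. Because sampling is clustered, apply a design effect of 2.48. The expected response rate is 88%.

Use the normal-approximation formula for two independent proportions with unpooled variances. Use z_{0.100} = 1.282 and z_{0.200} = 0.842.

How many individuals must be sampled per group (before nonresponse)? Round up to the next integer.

n = 203 per group

n = (z_α + z_β)² · [p₁(1−p₁) + p₂(1−p₂)] / (p₁ − p₂)²
  = (1.282 + 0.842)² · (0.22·0.78 + 0.38·0.62) / (-0.16)²
  = (2.124)² · (0.1716 + 0.2356) / 0.0256
  = 4.5114 · 0.4072 / 0.0256
  = 71.76
Design effect: 2.48 × 71.76 = 177.96.
Adjust for 88% response: 177.96 / 0.88 = 202.23.
Round up → n = 203 per group.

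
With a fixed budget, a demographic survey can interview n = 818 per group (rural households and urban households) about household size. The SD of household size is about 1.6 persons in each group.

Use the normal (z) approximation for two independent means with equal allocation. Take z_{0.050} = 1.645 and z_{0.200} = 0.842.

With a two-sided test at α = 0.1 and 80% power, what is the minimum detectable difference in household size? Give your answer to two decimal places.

Minimum detectable difference ≈ 0.20 persons

δ = (z_{α/2} + z_β) · √((σ₁²+σ₂²)/n)
  = (1.645 + 0.842) · √(5.12/818)
  = 2.487 · √0.00626
  = 2.487 · 0.0791
  = 0.1968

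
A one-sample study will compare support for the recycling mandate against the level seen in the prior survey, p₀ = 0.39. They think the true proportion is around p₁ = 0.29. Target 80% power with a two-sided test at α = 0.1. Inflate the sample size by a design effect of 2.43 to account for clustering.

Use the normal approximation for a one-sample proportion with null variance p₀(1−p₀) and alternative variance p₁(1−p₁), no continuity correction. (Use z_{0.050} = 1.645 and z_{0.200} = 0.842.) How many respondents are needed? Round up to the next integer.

n = 341

n = [z_{α/2}·√(p₀q₀) + z_β·√(p₁q₁)]² / (p₁ − p₀)²
  = [1.645·√(0.39·0.61) + 0.842·√(0.29·0.71)]² / (-0.10)²
  = [1.645·0.4877 + 0.842·0.4538]² / 0.0100
  = [1.1844]² / 0.0100
  = 140.28
Design effect: 2.43 × 140.28 = 340.89.
Round up → n = 341.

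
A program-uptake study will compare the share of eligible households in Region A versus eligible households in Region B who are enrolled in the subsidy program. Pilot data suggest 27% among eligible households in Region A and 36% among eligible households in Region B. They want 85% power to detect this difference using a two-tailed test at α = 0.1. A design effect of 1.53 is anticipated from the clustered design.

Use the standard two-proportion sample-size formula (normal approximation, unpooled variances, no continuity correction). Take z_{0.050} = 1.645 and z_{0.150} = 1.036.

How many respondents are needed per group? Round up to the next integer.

n = (z_{α/2} + z_β)² · [p₁(1−p₁) + p₂(1−p₂)] / (p₁ − p₂)²
  = (1.645 + 1.036)² · (0.27·0.73 + 0.36·0.64) / (-0.09)²
  = (2.681)² · (0.1971 + 0.2304) / 0.0081
  = 7.1878 · 0.4275 / 0.0081
  = 379.35
Design effect: 1.53 × 379.35 = 580.41.
Round up → n = 581 per group.

n = 581 per group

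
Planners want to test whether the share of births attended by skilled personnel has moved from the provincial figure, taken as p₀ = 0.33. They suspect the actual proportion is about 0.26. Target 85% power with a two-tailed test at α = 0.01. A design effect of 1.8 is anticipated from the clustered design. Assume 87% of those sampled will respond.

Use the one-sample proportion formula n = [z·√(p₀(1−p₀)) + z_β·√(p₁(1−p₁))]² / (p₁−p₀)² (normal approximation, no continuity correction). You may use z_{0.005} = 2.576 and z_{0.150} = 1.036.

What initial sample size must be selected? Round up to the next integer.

n = 1172

n = [z_{α/2}·√(p₀q₀) + z_β·√(p₁q₁)]² / (p₁ − p₀)²
  = [2.576·√(0.33·0.67) + 1.036·√(0.26·0.74)]² / (-0.07)²
  = [2.576·0.4702 + 1.036·0.4386]² / 0.0049
  = [1.6657]² / 0.0049
  = 566.23
Design effect: 1.8 × 566.23 = 1019.22.
Adjust for 87% response: 1019.22 / 0.87 = 1171.51.
Round up → n = 1172.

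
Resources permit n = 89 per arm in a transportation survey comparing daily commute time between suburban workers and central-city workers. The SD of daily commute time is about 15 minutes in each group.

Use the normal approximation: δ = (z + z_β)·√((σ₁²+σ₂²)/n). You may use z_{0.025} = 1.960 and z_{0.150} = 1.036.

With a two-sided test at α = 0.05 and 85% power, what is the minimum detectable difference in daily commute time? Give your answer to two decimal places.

Minimum detectable difference ≈ 6.74 minutes

δ = (z_{α/2} + z_β) · √((σ₁²+σ₂²)/n)
  = (1.960 + 1.036) · √(450/89)
  = 2.996 · √5.0562
  = 2.996 · 2.2486
  = 6.7368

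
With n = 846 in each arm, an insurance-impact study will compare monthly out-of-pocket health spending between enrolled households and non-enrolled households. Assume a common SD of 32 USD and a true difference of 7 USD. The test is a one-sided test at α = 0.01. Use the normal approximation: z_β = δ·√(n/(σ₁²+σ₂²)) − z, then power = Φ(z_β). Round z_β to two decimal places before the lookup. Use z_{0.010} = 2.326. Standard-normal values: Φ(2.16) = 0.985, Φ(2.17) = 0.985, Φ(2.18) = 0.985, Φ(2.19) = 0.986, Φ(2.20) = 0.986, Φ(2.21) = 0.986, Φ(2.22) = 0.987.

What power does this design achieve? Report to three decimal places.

z_β = δ·√(n/(σ₁²+σ₂²)) − z_α
    = 7 · √(846/2048) − 2.326
    = 7 · 0.64272 − 2.326
    = 4.4990 − 2.326 = 2.1730 → 2.17
Power = Φ(2.17) = 0.985.

Power ≈ 0.985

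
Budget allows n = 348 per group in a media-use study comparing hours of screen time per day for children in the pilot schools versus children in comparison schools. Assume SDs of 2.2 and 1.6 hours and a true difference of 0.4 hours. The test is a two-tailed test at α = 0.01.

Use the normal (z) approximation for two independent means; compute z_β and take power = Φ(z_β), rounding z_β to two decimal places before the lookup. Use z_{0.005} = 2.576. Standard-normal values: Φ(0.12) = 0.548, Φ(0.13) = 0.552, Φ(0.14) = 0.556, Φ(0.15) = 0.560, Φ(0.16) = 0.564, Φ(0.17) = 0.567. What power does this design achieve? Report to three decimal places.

Power ≈ 0.567

z_β = δ·√(n/(σ₁²+σ₂²)) − z_{α/2}
    = 0.4 · √(348/7.4) − 2.576
    = 0.4 · 6.85763 − 2.576
    = 2.7431 − 2.576 = 0.1671 → 0.17
Power = Φ(0.17) = 0.567.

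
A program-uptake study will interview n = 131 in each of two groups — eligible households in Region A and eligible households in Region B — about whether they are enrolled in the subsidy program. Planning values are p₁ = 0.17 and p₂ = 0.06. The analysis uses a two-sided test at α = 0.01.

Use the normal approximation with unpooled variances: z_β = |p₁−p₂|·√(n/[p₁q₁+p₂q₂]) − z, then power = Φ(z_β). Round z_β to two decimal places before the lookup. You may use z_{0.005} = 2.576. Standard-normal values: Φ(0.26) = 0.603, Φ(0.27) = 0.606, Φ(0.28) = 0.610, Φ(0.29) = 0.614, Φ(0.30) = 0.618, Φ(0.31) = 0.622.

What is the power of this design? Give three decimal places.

Power ≈ 0.603

z_β = |p₁−p₂|·√(n/[p₁q₁+p₂q₂]) − z_{α/2}
    = 0.11 · √(131/0.1975) − 2.576
    = 0.11 · 25.7544 − 2.576
    = 2.8330 − 2.576 = 0.2570 → 0.26
Power = Φ(0.26) = 0.603.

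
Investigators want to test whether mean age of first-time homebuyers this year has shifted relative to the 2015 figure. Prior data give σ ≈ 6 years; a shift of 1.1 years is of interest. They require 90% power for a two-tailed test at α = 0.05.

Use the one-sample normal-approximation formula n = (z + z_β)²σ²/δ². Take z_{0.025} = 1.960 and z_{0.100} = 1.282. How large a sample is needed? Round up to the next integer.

n = (z_{α/2} + z_β)² · σ² / δ²
  = (1.960 + 1.282)² · 6² / 1.1²
  = 10.5106 · 36 / 1.21
  = 312.71
Round up → n = 313.

n = 313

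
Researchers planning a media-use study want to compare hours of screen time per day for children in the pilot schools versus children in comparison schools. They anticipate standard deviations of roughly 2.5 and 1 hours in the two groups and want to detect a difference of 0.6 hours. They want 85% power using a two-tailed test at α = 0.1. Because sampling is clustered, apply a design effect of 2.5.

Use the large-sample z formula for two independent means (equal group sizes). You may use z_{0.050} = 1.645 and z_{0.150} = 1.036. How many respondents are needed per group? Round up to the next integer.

n = 362 per group

n = (z_{α/2} + z_β)² · (σ₁² + σ₂²) / δ²
  = (1.645 + 1.036)² · (2.5² + 1² = 7.25) / 0.6²
  = 7.1878 · 7.25 / 0.36
  = 144.75
Design effect: 2.5 × 144.75 = 361.88.
Round up → n = 362 per group.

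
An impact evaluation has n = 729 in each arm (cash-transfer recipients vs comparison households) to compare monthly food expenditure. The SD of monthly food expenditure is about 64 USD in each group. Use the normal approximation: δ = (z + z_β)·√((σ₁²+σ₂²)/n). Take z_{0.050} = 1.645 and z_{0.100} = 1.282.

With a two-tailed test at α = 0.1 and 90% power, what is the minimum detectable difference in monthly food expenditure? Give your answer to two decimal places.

Minimum detectable difference ≈ 9.81 USD

δ = (z_{α/2} + z_β) · √((σ₁²+σ₂²)/n)
  = (1.645 + 1.282) · √(8192/729)
  = 2.927 · √11.2373
  = 2.927 · 3.3522
  = 9.8119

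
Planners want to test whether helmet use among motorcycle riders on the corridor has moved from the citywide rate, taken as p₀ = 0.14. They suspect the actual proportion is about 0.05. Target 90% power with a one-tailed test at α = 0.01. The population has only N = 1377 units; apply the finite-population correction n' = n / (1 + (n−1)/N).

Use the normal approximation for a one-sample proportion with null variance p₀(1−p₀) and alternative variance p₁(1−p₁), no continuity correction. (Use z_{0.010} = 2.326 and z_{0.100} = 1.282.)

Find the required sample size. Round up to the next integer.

n = [z_α·√(p₀q₀) + z_β·√(p₁q₁)]² / (p₁ − p₀)²
  = [2.326·√(0.14·0.86) + 1.282·√(0.05·0.95)]² / (-0.09)²
  = [2.326·0.3470 + 1.282·0.2179]² / 0.0081
  = [1.0865]² / 0.0081
  = 145.74
Finite-population correction (N = 1377): 145.74 / (1 + (145.74 − 1)/1377) = 131.88.
Round up → n = 132.

n = 132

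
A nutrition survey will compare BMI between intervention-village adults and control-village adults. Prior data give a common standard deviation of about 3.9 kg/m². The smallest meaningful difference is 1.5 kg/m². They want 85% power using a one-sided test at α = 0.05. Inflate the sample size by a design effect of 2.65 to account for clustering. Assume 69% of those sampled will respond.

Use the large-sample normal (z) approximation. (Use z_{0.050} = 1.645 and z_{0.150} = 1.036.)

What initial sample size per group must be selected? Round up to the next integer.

n = 374 per group

n = (z_α + z_β)² · (σ₁² + σ₂²) / δ²
  = (1.645 + 1.036)² · (2·3.9² = 30.42) / 1.5²
  = 7.1878 · 30.42 / 2.25
  = 97.18
Design effect: 2.65 × 97.18 = 257.52.
Adjust for 69% response: 257.52 / 0.69 = 373.22.
Round up → n = 374 per group.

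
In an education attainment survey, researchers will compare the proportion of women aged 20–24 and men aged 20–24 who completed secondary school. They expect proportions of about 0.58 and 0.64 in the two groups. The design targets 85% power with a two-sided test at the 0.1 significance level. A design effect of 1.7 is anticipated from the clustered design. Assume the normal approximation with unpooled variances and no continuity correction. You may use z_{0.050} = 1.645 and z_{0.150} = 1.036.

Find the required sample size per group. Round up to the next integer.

n = (z_{α/2} + z_β)² · [p₁(1−p₁) + p₂(1−p₂)] / (p₁ − p₂)²
  = (1.645 + 1.036)² · (0.58·0.42 + 0.64·0.36) / (-0.06)²
  = (2.681)² · (0.2436 + 0.2304) / 0.0036
  = 7.1878 · 0.4740 / 0.0036
  = 946.39
Design effect: 1.7 × 946.39 = 1608.86.
Round up → n = 1609 per group.

n = 1609 per group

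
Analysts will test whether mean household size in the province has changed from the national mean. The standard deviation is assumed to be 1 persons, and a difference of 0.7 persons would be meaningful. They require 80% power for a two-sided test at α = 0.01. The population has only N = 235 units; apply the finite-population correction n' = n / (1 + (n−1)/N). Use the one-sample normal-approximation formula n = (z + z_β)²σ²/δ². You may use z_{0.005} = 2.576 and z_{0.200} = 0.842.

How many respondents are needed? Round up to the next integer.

n = 22

n = (z_{α/2} + z_β)² · σ² / δ²
  = (2.576 + 0.842)² · 1² / 0.7²
  = 11.6827 · 1 / 0.49
  = 23.84
Finite-population correction (N = 235): 23.84 / (1 + (23.84 − 1)/235) = 21.73.
Round up → n = 22.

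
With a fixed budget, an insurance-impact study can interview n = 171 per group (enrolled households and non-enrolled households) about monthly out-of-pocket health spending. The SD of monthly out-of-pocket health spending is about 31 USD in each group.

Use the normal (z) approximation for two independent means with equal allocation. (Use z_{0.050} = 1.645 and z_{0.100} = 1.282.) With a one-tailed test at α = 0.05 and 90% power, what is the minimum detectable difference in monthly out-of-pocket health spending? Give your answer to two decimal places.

Minimum detectable difference ≈ 9.81 USD

δ = (z_α + z_β) · √((σ₁²+σ₂²)/n)
  = (1.645 + 1.282) · √(1922/171)
  = 2.927 · √11.2398
  = 2.927 · 3.3526
  = 9.8130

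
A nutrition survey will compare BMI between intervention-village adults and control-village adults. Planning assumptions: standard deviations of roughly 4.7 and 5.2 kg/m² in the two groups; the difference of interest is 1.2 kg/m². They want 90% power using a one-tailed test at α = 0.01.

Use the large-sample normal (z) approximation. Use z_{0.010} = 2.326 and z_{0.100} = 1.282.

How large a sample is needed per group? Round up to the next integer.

n = (z_α + z_β)² · (σ₁² + σ₂²) / δ²
  = (2.326 + 1.282)² · (4.7² + 5.2² = 49.13) / 1.2²
  = 13.0177 · 49.13 / 1.44
  = 444.14
Round up → n = 445 per group.

n = 445 per group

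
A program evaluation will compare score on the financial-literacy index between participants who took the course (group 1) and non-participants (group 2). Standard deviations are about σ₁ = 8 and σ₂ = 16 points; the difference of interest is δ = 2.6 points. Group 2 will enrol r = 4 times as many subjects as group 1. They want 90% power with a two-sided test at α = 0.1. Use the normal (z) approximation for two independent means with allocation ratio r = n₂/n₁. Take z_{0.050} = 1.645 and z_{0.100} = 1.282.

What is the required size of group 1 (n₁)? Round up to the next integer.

n₁ = (z_{α/2} + z_β)² · (σ₁² + σ₂²/r) / δ²
   = (1.645 + 1.282)² · (8² + 16²/4) / 2.6²
   = 8.5673 · (64 + 64) / 6.76
   = 8.5673 · 128 / 6.76
   = 162.22
Round up → n₁ = 163; n₂ = r·n₁ = 4 × 163 = 652.

n₁ = 163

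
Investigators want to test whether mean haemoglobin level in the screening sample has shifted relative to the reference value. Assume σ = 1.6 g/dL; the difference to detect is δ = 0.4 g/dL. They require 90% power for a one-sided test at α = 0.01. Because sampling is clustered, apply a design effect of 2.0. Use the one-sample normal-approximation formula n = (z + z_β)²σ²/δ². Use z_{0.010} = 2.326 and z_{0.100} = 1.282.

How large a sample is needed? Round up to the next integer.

n = (z_α + z_β)² · σ² / δ²
  = (2.326 + 1.282)² · 1.6² / 0.4²
  = 13.0177 · 2.56 / 0.16
  = 208.28
Design effect: 2.0 × 208.28 = 416.57.
Round up → n = 417.

n = 417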